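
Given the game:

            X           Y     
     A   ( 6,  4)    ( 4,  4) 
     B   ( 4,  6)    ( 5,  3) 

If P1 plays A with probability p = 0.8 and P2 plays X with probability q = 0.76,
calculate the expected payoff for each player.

E[P1] = 5.264, E[P2] = 4.256

Work:
E[P1] = p·q·π₁(A,X) + p·(1-q)·π₁(A,Y) + (1-p)·q·π₁(B,X) + (1-p)·(1-q)·π₁(B,Y)
= 0.8·0.76·6 + 0.8·0.24·4 + 0.2·0.76·4 + 0.2·0.24·5
= 5.264

E[P2] = 4.256 (similar calculation)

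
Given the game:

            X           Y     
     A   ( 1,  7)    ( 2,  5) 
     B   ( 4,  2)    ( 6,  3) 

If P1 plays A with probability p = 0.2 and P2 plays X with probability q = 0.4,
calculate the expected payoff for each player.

E[P1] = 4.48, E[P2] = 3.24

Work:
E[P1] = p·q·π₁(A,X) + p·(1-q)·π₁(A,Y) + (1-p)·q·π₁(B,X) + (1-p)·(1-q)·π₁(B,Y)
= 0.2·0.4·1 + 0.2·0.6·2 + 0.8·0.4·4 + 0.8·0.6·6
= 4.48

E[P2] = 3.24 (similar calculation)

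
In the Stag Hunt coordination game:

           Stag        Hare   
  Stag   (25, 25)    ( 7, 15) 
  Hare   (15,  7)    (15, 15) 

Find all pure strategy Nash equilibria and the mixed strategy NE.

Pure NE: (Stag, Stag) and (Hare, Hare); Mixed NE: p = 0.4444, q = 0.4444

Work:
Check pure NE:
(Stag, Stag): (25, 25) - no unilateral deviation beneficial
(Hare, Hare): (15, 15) - no unilateral deviation beneficial
Mixed NE: P1 plays Stag with p = 0.4444, P2 plays Stag with q = 0.4444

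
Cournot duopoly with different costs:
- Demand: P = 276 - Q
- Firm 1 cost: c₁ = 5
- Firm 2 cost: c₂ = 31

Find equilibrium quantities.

q₁* = 99.0, q₂* = 73.0

Work:
Reaction: q₁ = (276 - 5 - q₂)/2
Reaction: q₂ = (276 - 31 - q₁)/2
Solve simultaneously:
q₁* = (276 - 2×5 + 31)/3 = 99.0
q₂* = (276 - 2×31 + 5)/3 = 73.0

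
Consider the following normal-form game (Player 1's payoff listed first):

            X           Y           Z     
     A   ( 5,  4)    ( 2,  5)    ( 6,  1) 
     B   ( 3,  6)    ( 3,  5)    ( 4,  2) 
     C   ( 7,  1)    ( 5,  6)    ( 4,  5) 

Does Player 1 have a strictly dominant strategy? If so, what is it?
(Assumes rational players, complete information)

No strictly dominant strategy exists for Player 1

Work:
A strategy strictly dominates another if it gives a strictly higher payoff against every opponent action. Compare each pair of P1's strategies column-by-column:
  A vs B: [5 vs 3, 2 vs 3, 6 vs 4] → A does not strictly dominate B (column Y: 2 ≤ 3)
  A vs C: [5 vs 7, 2 vs 5, 6 vs 4] → A does not strictly dominate C (column X: 5 ≤ 7)
  B vs A: [3 vs 5, 3 vs 2, 4 vs 6] → B does not strictly dominate A (column X: 3 ≤ 5)
  B vs C: [3 vs 7, 3 vs 5, 4 vs 4] → B does not strictly dominate C (column X: 3 ≤ 7)
  C vs A: [7 vs 5, 5 vs 2, 4 vs 6] → C does not strictly dominate A (column Z: 4 ≤ 6)
  C vs B: [7 vs 3, 5 vs 3, 4 vs 4] → C does not strictly dominate B (column Z: 4 ≤ 4)
No single strategy strictly dominates all others → no strictly dominant strategy.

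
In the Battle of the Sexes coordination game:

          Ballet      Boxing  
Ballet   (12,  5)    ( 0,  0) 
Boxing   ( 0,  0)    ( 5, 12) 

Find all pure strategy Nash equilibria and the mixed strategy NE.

Pure NE: (Ballet, Ballet) and (Boxing, Boxing); Mixed NE: p = 0.7059, q = 0.2941

Work:
Check pure NE:
(Ballet, Ballet): (12, 5) - no unilateral deviation beneficial
(Boxing, Boxing): (5, 12) - no unilateral deviation beneficial
Mixed NE: P1 plays Ballet with p = 0.7059, P2 plays Ballet with q = 0.2941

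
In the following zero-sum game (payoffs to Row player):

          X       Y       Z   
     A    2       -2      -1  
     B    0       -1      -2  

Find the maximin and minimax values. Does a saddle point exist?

Maximin = -2, Minimax = -1, Saddle: False

Work:
Row minimums: [-2, -2] → maximin = -2
Column maximums: [2, -1, -1] → minimax = -1
No saddle point (maximin ≠ minimax). Mixed strategy needed.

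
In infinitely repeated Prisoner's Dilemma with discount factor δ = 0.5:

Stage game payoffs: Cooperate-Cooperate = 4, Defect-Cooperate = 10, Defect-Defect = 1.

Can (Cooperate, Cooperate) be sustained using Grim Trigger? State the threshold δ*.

δ* = 0.6667; since δ = 0.5 < 0.6667, cooperation cannot be sustained

Work:
For Grim Trigger:
Cooperate forever: 4/(1-δ)
Defect then punished: 10 + 1·δ/(1-δ)
Need: 4/(1-δ) ≥ 10 + 1·δ/(1-δ)
Solving: δ ≥ (T-R)/(T-P) = (10-4)/(10-1) = 0.6667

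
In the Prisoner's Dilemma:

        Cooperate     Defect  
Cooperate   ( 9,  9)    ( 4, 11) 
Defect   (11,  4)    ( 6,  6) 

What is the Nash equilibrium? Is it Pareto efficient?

(Defect, Defect) is NE; not Pareto efficient

Work:
Defect dominates Cooperate for both players:
If P2 cooperates: Defect (11) > Cooperate (9)
If P2 defects: Defect (6) > Cooperate (4)
NE: (Defect, Defect) with payoff (6, 6)
But (Cooperate, Cooperate) = (9, 9) Pareto dominates (6, 6)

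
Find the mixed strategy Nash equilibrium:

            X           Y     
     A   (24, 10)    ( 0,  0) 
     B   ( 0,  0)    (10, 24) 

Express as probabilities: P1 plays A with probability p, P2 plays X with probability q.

p = 0.7059, q = 0.2941

Work:
Find probabilities that make opponent indifferent:
P2 chooses q to make P1 indifferent between A and B
P1 chooses p to make P2 indifferent between X and Y
Mixed NE: P1 plays (A: 0.7059, B: 0.2941), P2 plays (X: 0.2941, Y: 0.7059)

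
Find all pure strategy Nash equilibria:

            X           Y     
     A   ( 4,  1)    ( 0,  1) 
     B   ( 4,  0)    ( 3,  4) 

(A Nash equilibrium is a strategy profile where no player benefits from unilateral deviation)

Nash equilibrium: (A, X), (B, Y)

Work:
Best responses:
  P1 vs X: payoffs [4, 4] → best response A/B (payoff 4)
  P1 vs Y: payoffs [0, 3] → best response B (payoff 3)
  P2 vs A: payoffs [1, 1] → best response X/Y (payoff 1)
  P2 vs B: payoffs [0, 4] → best response Y (payoff 4)
Mutual best responses: (A,X), (B,Y) → Nash equilibria.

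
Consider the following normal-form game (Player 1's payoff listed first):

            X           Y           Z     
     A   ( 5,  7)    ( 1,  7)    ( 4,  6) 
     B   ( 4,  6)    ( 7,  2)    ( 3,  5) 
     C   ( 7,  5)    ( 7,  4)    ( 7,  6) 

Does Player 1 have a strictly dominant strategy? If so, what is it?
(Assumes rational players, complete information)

No strictly dominant strategy exists for Player 1

Work:
A strategy strictly dominates another if it gives a strictly higher payoff against every opponent action. Compare each pair of P1's strategies column-by-column:
  A vs B: [5 vs 4, 1 vs 7, 4 vs 3] → A does not strictly dominate B (column Y: 1 ≤ 7)
  A vs C: [5 vs 7, 1 vs 7, 4 vs 7] → A does not strictly dominate C (column X: 5 ≤ 7)
  B vs A: [4 vs 5, 7 vs 1, 3 vs 4] → B does not strictly dominate A (column X: 4 ≤ 5)
  B vs C: [4 vs 7, 7 vs 7, 3 vs 7] → B does not strictly dominate C (column X: 4 ≤ 7)
  C vs A: [7 vs 5, 7 vs 1, 7 vs 4] → C strictly dominates A
  C vs B: [7 vs 4, 7 vs 7, 7 vs 3] → C does not strictly dominate B (column Y: 7 ≤ 7)
No single strategy strictly dominates all others → no strictly dominant strategy.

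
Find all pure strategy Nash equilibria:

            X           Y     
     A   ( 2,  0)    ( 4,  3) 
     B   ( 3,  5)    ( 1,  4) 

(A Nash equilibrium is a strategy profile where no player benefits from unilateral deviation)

Nash equilibrium: (A, Y), (B, X)

Work:
Best responses:
  P1 vs X: payoffs [2, 3] → best response B (payoff 3)
  P1 vs Y: payoffs [4, 1] → best response A (payoff 4)
  P2 vs A: payoffs [0, 3] → best response Y (payoff 3)
  P2 vs B: payoffs [5, 4] → best response X (payoff 5)
Mutual best responses: (A,Y), (B,X) → Nash equilibria.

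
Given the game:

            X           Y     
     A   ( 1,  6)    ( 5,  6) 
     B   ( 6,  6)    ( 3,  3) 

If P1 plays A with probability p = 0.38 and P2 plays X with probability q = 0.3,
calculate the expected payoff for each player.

E[P1] = 3.862, E[P2] = 4.698

Work:
E[P1] = p·q·π₁(A,X) + p·(1-q)·π₁(A,Y) + (1-p)·q·π₁(B,X) + (1-p)·(1-q)·π₁(B,Y)
= 0.38·0.3·1 + 0.38·0.7·5 + 0.62·0.3·6 + 0.62·0.7·3
= 3.862

E[P2] = 4.698 (similar calculation)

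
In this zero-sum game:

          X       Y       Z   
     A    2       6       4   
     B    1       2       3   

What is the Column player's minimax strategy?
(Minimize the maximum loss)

Column should play X, value = 2

Work:
Column player minimizes Row's maximum payoff:
Column X: max payoff to Row = 2
Column Y: max payoff to Row = 6
Column Z: max payoff to Row = 4
Minimum is 2, achieved by column X.
Minimax strategy: X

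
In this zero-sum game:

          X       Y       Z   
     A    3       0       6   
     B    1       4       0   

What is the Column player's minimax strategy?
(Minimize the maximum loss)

Column should play X, value = 3

Work:
Column player minimizes Row's maximum payoff:
Column X: max payoff to Row = 3
Column Y: max payoff to Row = 4
Column Z: max payoff to Row = 6
Minimum is 3, achieved by column X.
Minimax strategy: X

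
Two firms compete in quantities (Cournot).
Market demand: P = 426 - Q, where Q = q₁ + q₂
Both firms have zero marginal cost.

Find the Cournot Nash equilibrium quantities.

q₁* = q₂* = 142.0; P* = 142.0

Work:
Profit: π_i = P·q_i = (a - q_i - q_j)·q_i
FOC: ∂π_i/∂q_i = a - 2q_i - q_j = 0
Reaction function: q_i = (426 - q_j)/2
Symmetry: q* = 426/3 = 142.0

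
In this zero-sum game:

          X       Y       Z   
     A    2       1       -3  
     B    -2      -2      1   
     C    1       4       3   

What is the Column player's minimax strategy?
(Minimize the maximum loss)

Column should play X, value = 2

Work:
Column player minimizes Row's maximum payoff:
Column X: max payoff to Row = 2
Column Y: max payoff to Row = 4
Column Z: max payoff to Row = 3
Minimum is 2, achieved by column X.
Minimax strategy: X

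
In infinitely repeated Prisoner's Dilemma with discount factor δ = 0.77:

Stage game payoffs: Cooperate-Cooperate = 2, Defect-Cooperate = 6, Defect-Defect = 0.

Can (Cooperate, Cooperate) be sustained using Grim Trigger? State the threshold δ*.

δ* = 0.6667; since δ = 0.77 ≥ 0.6667, cooperation can be sustained

Work:
For Grim Trigger:
Cooperate forever: 2/(1-δ)
Defect then punished: 6 + 0·δ/(1-δ)
Need: 2/(1-δ) ≥ 6 + 0·δ/(1-δ)
Solving: δ ≥ (T-R)/(T-P) = (6-2)/(6-0) = 0.6667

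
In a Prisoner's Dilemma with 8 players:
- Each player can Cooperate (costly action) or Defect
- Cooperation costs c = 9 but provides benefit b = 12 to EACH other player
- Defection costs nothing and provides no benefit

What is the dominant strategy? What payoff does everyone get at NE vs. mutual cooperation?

Dominant: Defect; NE payoff = 0; Coop payoff = 75

Work:
Defect dominates (saves cost c = 9, benefit to others is external)
NE: All defect → everyone gets 0
If all cooperate: each receives (7)×12 - 9 = 75
Social dilemma: 75 > 0 but NE gives 0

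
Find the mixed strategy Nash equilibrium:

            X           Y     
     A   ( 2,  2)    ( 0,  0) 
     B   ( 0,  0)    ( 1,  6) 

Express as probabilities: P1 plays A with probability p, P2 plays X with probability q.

p = 0.75, q = 0.3333

Work:
Find probabilities that make opponent indifferent:
P2 chooses q to make P1 indifferent between A and B
P1 chooses p to make P2 indifferent between X and Y
Mixed NE: P1 plays (A: 0.75, B: 0.25), P2 plays (X: 0.3333, Y: 0.6667)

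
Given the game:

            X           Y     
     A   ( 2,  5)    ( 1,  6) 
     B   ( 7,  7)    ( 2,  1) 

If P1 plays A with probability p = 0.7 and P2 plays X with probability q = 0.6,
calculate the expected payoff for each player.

E[P1] = 2.62, E[P2] = 5.16

Work:
E[P1] = p·q·π₁(A,X) + p·(1-q)·π₁(A,Y) + (1-p)·q·π₁(B,X) + (1-p)·(1-q)·π₁(B,Y)
= 0.7·0.6·2 + 0.7·0.4·1 + 0.3·0.6·7 + 0.3·0.4·2
= 2.62

E[P2] = 5.16 (similar calculation)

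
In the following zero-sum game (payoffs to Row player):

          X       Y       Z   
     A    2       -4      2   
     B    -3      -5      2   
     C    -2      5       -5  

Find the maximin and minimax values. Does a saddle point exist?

Maximin = -4, Minimax = 2, Saddle: False

Work:
Row minimums: [-4, -5, -5] → maximin = -4
Column maximums: [2, 5, 2] → minimax = 2
No saddle point (maximin ≠ minimax). Mixed strategy needed.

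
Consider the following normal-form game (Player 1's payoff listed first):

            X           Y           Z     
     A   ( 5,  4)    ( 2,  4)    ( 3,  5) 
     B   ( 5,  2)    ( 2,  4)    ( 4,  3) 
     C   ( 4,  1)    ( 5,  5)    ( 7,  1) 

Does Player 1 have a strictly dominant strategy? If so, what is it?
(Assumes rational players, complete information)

No strictly dominant strategy exists for Player 1

Work:
A strategy strictly dominates another if it gives a strictly higher payoff against every opponent action. Compare each pair of P1's strategies column-by-column:
  A vs B: [5 vs 5, 2 vs 2, 3 vs 4] → A does not strictly dominate B (column X: 5 ≤ 5)
  A vs C: [5 vs 4, 2 vs 5, 3 vs 7] → A does not strictly dominate C (column Y: 2 ≤ 5)
  B vs A: [5 vs 5, 2 vs 2, 4 vs 3] → B does not strictly dominate A (column X: 5 ≤ 5)
  B vs C: [5 vs 4, 2 vs 5, 4 vs 7] → B does not strictly dominate C (column Y: 2 ≤ 5)
  C vs A: [4 vs 5, 5 vs 2, 7 vs 3] → C does not strictly dominate A (column X: 4 ≤ 5)
  C vs B: [4 vs 5, 5 vs 2, 7 vs 4] → C does not strictly dominate B (column X: 4 ≤ 5)
No single strategy strictly dominates all others → no strictly dominant strategy.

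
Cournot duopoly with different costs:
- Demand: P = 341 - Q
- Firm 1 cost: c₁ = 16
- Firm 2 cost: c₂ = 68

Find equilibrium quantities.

q₁* = 125.67, q₂* = 73.67

Work:
Reaction: q₁ = (341 - 16 - q₂)/2
Reaction: q₂ = (341 - 68 - q₁)/2
Solve simultaneously:
q₁* = (341 - 2×16 + 68)/3 = 125.67
q₂* = (341 - 2×68 + 16)/3 = 73.67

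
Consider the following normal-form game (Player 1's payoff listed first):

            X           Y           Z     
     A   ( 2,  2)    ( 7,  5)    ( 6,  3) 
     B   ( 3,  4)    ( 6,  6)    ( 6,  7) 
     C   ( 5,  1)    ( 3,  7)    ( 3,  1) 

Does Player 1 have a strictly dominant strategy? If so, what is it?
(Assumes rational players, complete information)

No strictly dominant strategy exists for Player 1

Work:
A strategy strictly dominates another if it gives a strictly higher payoff against every opponent action. Compare each pair of P1's strategies column-by-column:
  A vs B: [2 vs 3, 7 vs 6, 6 vs 6] → A does not strictly dominate B (column X: 2 ≤ 3)
  A vs C: [2 vs 5, 7 vs 3, 6 vs 3] → A does not strictly dominate C (column X: 2 ≤ 5)
  B vs A: [3 vs 2, 6 vs 7, 6 vs 6] → B does not strictly dominate A (column Y: 6 ≤ 7)
  B vs C: [3 vs 5, 6 vs 3, 6 vs 3] → B does not strictly dominate C (column X: 3 ≤ 5)
  C vs A: [5 vs 2, 3 vs 7, 3 vs 6] → C does not strictly dominate A (column Y: 3 ≤ 7)
  C vs B: [5 vs 3, 3 vs 6, 3 vs 6] → C does not strictly dominate B (column Y: 3 ≤ 6)
No single strategy strictly dominates all others → no strictly dominant strategy.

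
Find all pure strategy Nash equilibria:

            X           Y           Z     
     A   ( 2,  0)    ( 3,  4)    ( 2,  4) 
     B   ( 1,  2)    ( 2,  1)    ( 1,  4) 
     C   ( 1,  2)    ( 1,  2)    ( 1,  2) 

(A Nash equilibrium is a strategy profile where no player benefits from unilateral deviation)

Nash equilibrium: (A, Y), (A, Z)

Work:
Best responses:
  P1 vs X: payoffs [2, 1, 1] → best response A (payoff 2)
  P1 vs Y: payoffs [3, 2, 1] → best response A (payoff 3)
  P1 vs Z: payoffs [2, 1, 1] → best response A (payoff 2)
  P2 vs A: payoffs [0, 4, 4] → best response Y/Z (payoff 4)
  P2 vs B: payoffs [2, 1, 4] → best response Z (payoff 4)
  P2 vs C: payoffs [2, 2, 2] → best response X/Y/Z (payoff 2)
Mutual best responses: (A,Y), (A,Z) → Nash equilibria.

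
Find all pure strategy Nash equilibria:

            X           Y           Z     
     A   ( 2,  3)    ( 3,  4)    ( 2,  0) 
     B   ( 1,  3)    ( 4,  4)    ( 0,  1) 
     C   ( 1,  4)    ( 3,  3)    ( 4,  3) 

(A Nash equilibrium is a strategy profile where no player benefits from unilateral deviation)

Nash equilibrium: (B, Y)

Work:
Best responses:
  P1 vs X: payoffs [2, 1, 1] → best response A (payoff 2)
  P1 vs Y: payoffs [3, 4, 3] → best response B (payoff 4)
  P1 vs Z: payoffs [2, 0, 4] → best response C (payoff 4)
  P2 vs A: payoffs [3, 4, 0] → best response Y (payoff 4)
  P2 vs B: payoffs [3, 4, 1] → best response Y (payoff 4)
  P2 vs C: payoffs [4, 3, 3] → best response X (payoff 4)
Mutual best responses: (B,Y) → Nash equilibria.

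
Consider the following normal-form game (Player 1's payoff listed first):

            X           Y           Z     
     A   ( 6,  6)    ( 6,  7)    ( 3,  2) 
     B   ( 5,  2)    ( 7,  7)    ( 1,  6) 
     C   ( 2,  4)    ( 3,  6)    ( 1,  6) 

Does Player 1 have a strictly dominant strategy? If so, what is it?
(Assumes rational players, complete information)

No strictly dominant strategy exists for Player 1

Work:
A strategy strictly dominates another if it gives a strictly higher payoff against every opponent action. Compare each pair of P1's strategies column-by-column:
  A vs B: [6 vs 5, 6 vs 7, 3 vs 1] → A does not strictly dominate B (column Y: 6 ≤ 7)
  A vs C: [6 vs 2, 6 vs 3, 3 vs 1] → A strictly dominates C
  B vs A: [5 vs 6, 7 vs 6, 1 vs 3] → B does not strictly dominate A (column X: 5 ≤ 6)
  B vs C: [5 vs 2, 7 vs 3, 1 vs 1] → B does not strictly dominate C (column Z: 1 ≤ 1)
  C vs A: [2 vs 6, 3 vs 6, 1 vs 3] → C does not strictly dominate A (column X: 2 ≤ 6)
  C vs B: [2 vs 5, 3 vs 7, 1 vs 1] → C does not strictly dominate B (column X: 2 ≤ 5)
No single strategy strictly dominates all others → no strictly dominant strategy.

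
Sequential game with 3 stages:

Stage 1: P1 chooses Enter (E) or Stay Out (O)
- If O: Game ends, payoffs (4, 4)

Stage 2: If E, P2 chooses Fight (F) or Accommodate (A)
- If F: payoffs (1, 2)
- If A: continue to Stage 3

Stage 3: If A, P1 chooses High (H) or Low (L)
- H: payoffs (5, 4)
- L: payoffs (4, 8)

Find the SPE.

SPE: (E, A, H); Outcome (5, 4)

Work:
Stage 3: P1 chooses H (5 vs 4)
Stage 2: P2: F->2, A->4 (anticipating H). Choose A
Stage 1: P1: O->4, E->5 (anticipating A, H). Choose E
SPE path: E -> A -> H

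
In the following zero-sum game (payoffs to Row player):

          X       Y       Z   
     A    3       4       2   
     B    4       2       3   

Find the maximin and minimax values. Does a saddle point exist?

Maximin = 2, Minimax = 3, Saddle: False

Work:
Row minimums: [2, 2] → maximin = 2
Column maximums: [4, 4, 3] → minimax = 3
No saddle point (maximin ≠ minimax). Mixed strategy needed.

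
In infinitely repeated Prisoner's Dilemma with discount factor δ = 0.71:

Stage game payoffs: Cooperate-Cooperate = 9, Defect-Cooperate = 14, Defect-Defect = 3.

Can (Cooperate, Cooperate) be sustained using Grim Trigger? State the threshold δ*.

δ* = 0.4545; since δ = 0.71 ≥ 0.4545, cooperation can be sustained

Work:
For Grim Trigger:
Cooperate forever: 9/(1-δ)
Defect then punished: 14 + 3·δ/(1-δ)
Need: 9/(1-δ) ≥ 14 + 3·δ/(1-δ)
Solving: δ ≥ (T-R)/(T-P) = (14-9)/(14-3) = 0.4545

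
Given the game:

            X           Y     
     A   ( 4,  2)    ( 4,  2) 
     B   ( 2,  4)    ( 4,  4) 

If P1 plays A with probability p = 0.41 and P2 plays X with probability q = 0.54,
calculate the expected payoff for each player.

E[P1] = 3.3628, E[P2] = 3.18

Work:
E[P1] = p·q·π₁(A,X) + p·(1-q)·π₁(A,Y) + (1-p)·q·π₁(B,X) + (1-p)·(1-q)·π₁(B,Y)
= 0.41·0.54·4 + 0.41·0.46·4 + 0.59·0.54·2 + 0.59·0.46·4
= 3.3628

E[P2] = 3.18 (similar calculation)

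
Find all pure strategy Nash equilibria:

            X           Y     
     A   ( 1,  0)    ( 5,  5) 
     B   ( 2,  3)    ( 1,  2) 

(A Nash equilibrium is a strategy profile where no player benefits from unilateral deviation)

Nash equilibrium: (A, Y), (B, X)

Work:
Best responses:
  P1 vs X: payoffs [1, 2] → best response B (payoff 2)
  P1 vs Y: payoffs [5, 1] → best response A (payoff 5)
  P2 vs A: payoffs [0, 5] → best response Y (payoff 5)
  P2 vs B: payoffs [3, 2] → best response X (payoff 3)
Mutual best responses: (A,Y), (B,X) → Nash equilibria.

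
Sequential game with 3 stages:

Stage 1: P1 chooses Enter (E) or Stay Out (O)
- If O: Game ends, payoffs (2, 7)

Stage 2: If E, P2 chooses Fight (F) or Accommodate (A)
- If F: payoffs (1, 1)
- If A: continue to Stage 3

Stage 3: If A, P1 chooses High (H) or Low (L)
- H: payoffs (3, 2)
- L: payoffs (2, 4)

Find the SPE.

SPE: (E, A, H); Outcome (3, 2)

Work:
Stage 3: P1 chooses H (3 vs 2)
Stage 2: P2: F->1, A->2 (anticipating H). Choose A
Stage 1: P1: O->2, E->3 (anticipating A, H). Choose E
SPE path: E -> A -> H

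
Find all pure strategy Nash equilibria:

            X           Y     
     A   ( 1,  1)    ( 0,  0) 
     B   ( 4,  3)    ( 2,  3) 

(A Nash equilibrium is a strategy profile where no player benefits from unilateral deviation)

Nash equilibrium: (B, X), (B, Y)

Work:
Best responses:
  P1 vs X: payoffs [1, 4] → best response B (payoff 4)
  P1 vs Y: payoffs [0, 2] → best response B (payoff 2)
  P2 vs A: payoffs [1, 0] → best response X (payoff 1)
  P2 vs B: payoffs [3, 3] → best response X/Y (payoff 3)
Mutual best responses: (B,X), (B,Y) → Nash equilibria.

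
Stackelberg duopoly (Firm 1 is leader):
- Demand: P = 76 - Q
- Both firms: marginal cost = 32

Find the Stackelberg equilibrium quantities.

q₁* (leader) = 22.0, q₂* (follower) = 11.0

Work:
Follower's reaction: q₂ = (a - c - q₁)/2
Leader substitutes: π₁ = q₁·(a - q₁ - (a-c-q₁)/2 - c)
FOC: q₁* = (76 - 32)/2 = 22.00
Then: q₂* = (76 - 32 - 22.0)/2 = 11.00
Leader has first-mover advantage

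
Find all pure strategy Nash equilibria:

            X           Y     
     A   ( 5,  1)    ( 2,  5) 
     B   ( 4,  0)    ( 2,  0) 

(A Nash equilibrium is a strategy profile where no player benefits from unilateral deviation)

Nash equilibrium: (A, Y), (B, Y)

Work:
Best responses:
  P1 vs X: payoffs [5, 4] → best response A (payoff 5)
  P1 vs Y: payoffs [2, 2] → best response A/B (payoff 2)
  P2 vs A: payoffs [1, 5] → best response Y (payoff 5)
  P2 vs B: payoffs [0, 0] → best response X/Y (payoff 0)
Mutual best responses: (A,Y), (B,Y) → Nash equilibria.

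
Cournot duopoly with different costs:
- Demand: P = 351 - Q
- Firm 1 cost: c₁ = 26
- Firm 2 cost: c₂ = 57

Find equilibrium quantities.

q₁* = 118.67, q₂* = 87.67

Work:
Reaction: q₁ = (351 - 26 - q₂)/2
Reaction: q₂ = (351 - 57 - q₁)/2
Solve simultaneously:
q₁* = (351 - 2×26 + 57)/3 = 118.67
q₂* = (351 - 2×57 + 26)/3 = 87.67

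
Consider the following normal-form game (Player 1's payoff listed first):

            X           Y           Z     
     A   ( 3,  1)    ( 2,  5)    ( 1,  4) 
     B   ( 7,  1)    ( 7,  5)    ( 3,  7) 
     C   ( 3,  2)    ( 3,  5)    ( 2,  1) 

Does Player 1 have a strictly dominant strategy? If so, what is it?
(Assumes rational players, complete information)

Yes, Player 1's strictly dominant strategy is B

Work:
A strategy strictly dominates another if it gives a strictly higher payoff against every opponent action. Compare each pair of P1's strategies column-by-column:
  A vs B: [3 vs 7, 2 vs 7, 1 vs 3] → A does not strictly dominate B (column X: 3 ≤ 7)
  A vs C: [3 vs 3, 2 vs 3, 1 vs 2] → A does not strictly dominate C (column X: 3 ≤ 3)
  B vs A: [7 vs 3, 7 vs 2, 3 vs 1] → B strictly dominates A
  B vs C: [7 vs 3, 7 vs 3, 3 vs 2] → B strictly dominates C
  C vs A: [3 vs 3, 3 vs 2, 2 vs 1] → C does not strictly dominate A (column X: 3 ≤ 3)
  C vs B: [3 vs 7, 3 vs 7, 2 vs 3] → C does not strictly dominate B (column X: 3 ≤ 7)
B strictly dominates every other strategy → strictly dominant.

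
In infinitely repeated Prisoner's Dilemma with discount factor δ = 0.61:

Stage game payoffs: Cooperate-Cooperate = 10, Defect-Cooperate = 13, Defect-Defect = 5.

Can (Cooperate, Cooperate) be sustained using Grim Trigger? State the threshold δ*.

δ* = 0.375; since δ = 0.61 ≥ 0.375, cooperation can be sustained

Work:
For Grim Trigger:
Cooperate forever: 10/(1-δ)
Defect then punished: 13 + 5·δ/(1-δ)
Need: 10/(1-δ) ≥ 13 + 5·δ/(1-δ)
Solving: δ ≥ (T-R)/(T-P) = (13-10)/(13-5) = 0.375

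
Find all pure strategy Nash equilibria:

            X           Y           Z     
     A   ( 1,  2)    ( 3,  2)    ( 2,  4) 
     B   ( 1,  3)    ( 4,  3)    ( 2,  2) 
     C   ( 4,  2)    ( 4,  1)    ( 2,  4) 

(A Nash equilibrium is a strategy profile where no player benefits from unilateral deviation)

Nash equilibrium: (A, Z), (B, Y), (C, Z)

Work:
Best responses:
  P1 vs X: payoffs [1, 1, 4] → best response C (payoff 4)
  P1 vs Y: payoffs [3, 4, 4] → best response B/C (payoff 4)
  P1 vs Z: payoffs [2, 2, 2] → best response A/B/C (payoff 2)
  P2 vs A: payoffs [2, 2, 4] → best response Z (payoff 4)
  P2 vs B: payoffs [3, 3, 2] → best response X/Y (payoff 3)
  P2 vs C: payoffs [2, 1, 4] → best response Z (payoff 4)
Mutual best responses: (A,Z), (B,Y), (C,Z) → Nash equilibria.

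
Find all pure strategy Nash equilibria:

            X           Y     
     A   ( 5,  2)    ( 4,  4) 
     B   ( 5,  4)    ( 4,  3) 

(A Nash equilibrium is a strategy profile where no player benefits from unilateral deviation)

Nash equilibrium: (A, Y), (B, X)

Work:
Best responses:
  P1 vs X: payoffs [5, 5] → best response A/B (payoff 5)
  P1 vs Y: payoffs [4, 4] → best response A/B (payoff 4)
  P2 vs A: payoffs [2, 4] → best response Y (payoff 4)
  P2 vs B: payoffs [4, 3] → best response X (payoff 4)
Mutual best responses: (A,Y), (B,X) → Nash equilibria.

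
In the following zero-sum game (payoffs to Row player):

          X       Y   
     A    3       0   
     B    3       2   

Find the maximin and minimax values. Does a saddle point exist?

Maximin = 2, Minimax = 2, Saddle: True

Work:
Row minimums: [0, 2] → maximin = 2
Column maximums: [3, 2] → minimax = 2
Saddle point exists! Game value = 2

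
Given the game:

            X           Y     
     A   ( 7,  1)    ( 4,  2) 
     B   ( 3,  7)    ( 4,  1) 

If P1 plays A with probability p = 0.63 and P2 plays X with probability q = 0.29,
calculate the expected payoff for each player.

E[P1] = 4.4408, E[P2] = 2.0911

Work:
E[P1] = p·q·π₁(A,X) + p·(1-q)·π₁(A,Y) + (1-p)·q·π₁(B,X) + (1-p)·(1-q)·π₁(B,Y)
= 0.63·0.29·7 + 0.63·0.71·4 + 0.37·0.29·3 + 0.37·0.71·4
= 4.4408

E[P2] = 2.0911 (similar calculation)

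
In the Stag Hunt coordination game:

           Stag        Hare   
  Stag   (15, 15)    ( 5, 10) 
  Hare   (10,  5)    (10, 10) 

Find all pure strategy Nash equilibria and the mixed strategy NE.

Pure NE: (Stag, Stag) and (Hare, Hare); Mixed NE: p = 0.5, q = 0.5

Work:
Check pure NE:
(Stag, Stag): (15, 15) - no unilateral deviation beneficial
(Hare, Hare): (10, 10) - no unilateral deviation beneficial
Mixed NE: P1 plays Stag with p = 0.5, P2 plays Stag with q = 0.5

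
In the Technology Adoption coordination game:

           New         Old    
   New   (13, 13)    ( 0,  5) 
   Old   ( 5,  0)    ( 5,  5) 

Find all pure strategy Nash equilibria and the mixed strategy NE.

Pure NE: (New, New) and (Old, Old); Mixed NE: p = 0.3846, q = 0.3846

Work:
Check pure NE:
(New, New): (13, 13) - no unilateral deviation beneficial
(Old, Old): (5, 5) - no unilateral deviation beneficial
Mixed NE: P1 plays New with p = 0.3846, P2 plays New with q = 0.3846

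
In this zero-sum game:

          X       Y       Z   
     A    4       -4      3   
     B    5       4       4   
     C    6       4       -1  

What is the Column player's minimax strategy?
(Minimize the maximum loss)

Column should play Y or Z (all achieve the minimum), value = 4

Work:
Column player minimizes Row's maximum payoff:
Column X: max payoff to Row = 6
Column Y: max payoff to Row = 4
Column Z: max payoff to Row = 4
Minimum is 4, achieved by columns Y, Z (tied).
Each of Y or Z is a minimax strategy.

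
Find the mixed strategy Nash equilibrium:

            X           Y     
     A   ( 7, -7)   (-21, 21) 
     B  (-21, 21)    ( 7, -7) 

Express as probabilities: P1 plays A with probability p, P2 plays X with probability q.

p = 0.5, q = 0.5

Work:
Find probabilities that make opponent indifferent:
P2 chooses q to make P1 indifferent between A and B
P1 chooses p to make P2 indifferent between X and Y
Mixed NE: P1 plays (A: 0.5, B: 0.5), P2 plays (X: 0.5, Y: 0.5)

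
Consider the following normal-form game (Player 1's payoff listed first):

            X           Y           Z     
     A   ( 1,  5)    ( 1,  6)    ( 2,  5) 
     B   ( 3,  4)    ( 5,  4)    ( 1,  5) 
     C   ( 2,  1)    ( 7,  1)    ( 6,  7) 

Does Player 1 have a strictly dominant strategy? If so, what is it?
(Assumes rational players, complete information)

No strictly dominant strategy exists for Player 1

Work:
A strategy strictly dominates another if it gives a strictly higher payoff against every opponent action. Compare each pair of P1's strategies column-by-column:
  A vs B: [1 vs 3, 1 vs 5, 2 vs 1] → A does not strictly dominate B (column X: 1 ≤ 3)
  A vs C: [1 vs 2, 1 vs 7, 2 vs 6] → A does not strictly dominate C (column X: 1 ≤ 2)
  B vs A: [3 vs 1, 5 vs 1, 1 vs 2] → B does not strictly dominate A (column Z: 1 ≤ 2)
  B vs C: [3 vs 2, 5 vs 7, 1 vs 6] → B does not strictly dominate C (column Y: 5 ≤ 7)
  C vs A: [2 vs 1, 7 vs 1, 6 vs 2] → C strictly dominates A
  C vs B: [2 vs 3, 7 vs 5, 6 vs 1] → C does not strictly dominate B (column X: 2 ≤ 3)
No single strategy strictly dominates all others → no strictly dominant strategy.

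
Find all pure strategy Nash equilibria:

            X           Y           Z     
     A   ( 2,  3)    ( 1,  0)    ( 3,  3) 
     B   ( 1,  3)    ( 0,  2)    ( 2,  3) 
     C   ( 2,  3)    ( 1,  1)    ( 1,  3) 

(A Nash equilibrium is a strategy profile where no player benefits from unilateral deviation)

Nash equilibrium: (A, X), (A, Z), (C, X)

Work:
Best responses:
  P1 vs X: payoffs [2, 1, 2] → best response A/C (payoff 2)
  P1 vs Y: payoffs [1, 0, 1] → best response A/C (payoff 1)
  P1 vs Z: payoffs [3, 2, 1] → best response A (payoff 3)
  P2 vs A: payoffs [3, 0, 3] → best response X/Z (payoff 3)
  P2 vs B: payoffs [3, 2, 3] → best response X/Z (payoff 3)
  P2 vs C: payoffs [3, 1, 3] → best response X/Z (payoff 3)
Mutual best responses: (A,X), (A,Z), (C,X) → Nash equilibria.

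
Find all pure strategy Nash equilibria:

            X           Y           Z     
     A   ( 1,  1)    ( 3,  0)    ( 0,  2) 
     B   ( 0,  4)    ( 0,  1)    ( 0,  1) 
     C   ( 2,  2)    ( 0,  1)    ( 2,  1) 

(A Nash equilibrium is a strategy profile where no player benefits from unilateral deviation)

Nash equilibrium: (C, X)

Work:
Best responses:
  P1 vs X: payoffs [1, 0, 2] → best response C (payoff 2)
  P1 vs Y: payoffs [3, 0, 0] → best response A (payoff 3)
  P1 vs Z: payoffs [0, 0, 2] → best response C (payoff 2)
  P2 vs A: payoffs [1, 0, 2] → best response Z (payoff 2)
  P2 vs B: payoffs [4, 1, 1] → best response X (payoff 4)
  P2 vs C: payoffs [2, 1, 1] → best response X (payoff 2)
Mutual best responses: (C,X) → Nash equilibria.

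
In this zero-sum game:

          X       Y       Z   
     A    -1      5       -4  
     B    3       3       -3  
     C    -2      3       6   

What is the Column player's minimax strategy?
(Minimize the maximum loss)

Column should play X, value = 3

Work:
Column player minimizes Row's maximum payoff:
Column X: max payoff to Row = 3
Column Y: max payoff to Row = 5
Column Z: max payoff to Row = 6
Minimum is 3, achieved by column X.
Minimax strategy: X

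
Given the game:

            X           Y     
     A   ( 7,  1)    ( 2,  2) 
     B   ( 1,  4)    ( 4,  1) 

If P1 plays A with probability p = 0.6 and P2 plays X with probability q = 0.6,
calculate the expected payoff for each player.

E[P1] = 3.88, E[P2] = 1.96

Work:
E[P1] = p·q·π₁(A,X) + p·(1-q)·π₁(A,Y) + (1-p)·q·π₁(B,X) + (1-p)·(1-q)·π₁(B,Y)
= 0.6·0.6·7 + 0.6·0.4·2 + 0.4·0.6·1 + 0.4·0.4·4
= 3.88

E[P2] = 1.96 (similar calculation)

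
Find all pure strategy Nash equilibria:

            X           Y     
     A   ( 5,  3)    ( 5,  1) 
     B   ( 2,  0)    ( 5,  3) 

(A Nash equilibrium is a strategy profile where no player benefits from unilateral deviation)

Nash equilibrium: (A, X), (B, Y)

Work:
Best responses:
  P1 vs X: payoffs [5, 2] → best response A (payoff 5)
  P1 vs Y: payoffs [5, 5] → best response A/B (payoff 5)
  P2 vs A: payoffs [3, 1] → best response X (payoff 3)
  P2 vs B: payoffs [0, 3] → best response Y (payoff 3)
Mutual best responses: (A,X), (B,Y) → Nash equilibria.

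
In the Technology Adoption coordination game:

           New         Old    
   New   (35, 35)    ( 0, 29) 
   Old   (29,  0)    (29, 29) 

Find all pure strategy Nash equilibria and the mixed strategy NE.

Pure NE: (New, New) and (Old, Old); Mixed NE: p = 0.8286, q = 0.8286

Work:
Check pure NE:
(New, New): (35, 35) - no unilateral deviation beneficial
(Old, Old): (29, 29) - no unilateral deviation beneficial
Mixed NE: P1 plays New with p = 0.8286, P2 plays New with q = 0.8286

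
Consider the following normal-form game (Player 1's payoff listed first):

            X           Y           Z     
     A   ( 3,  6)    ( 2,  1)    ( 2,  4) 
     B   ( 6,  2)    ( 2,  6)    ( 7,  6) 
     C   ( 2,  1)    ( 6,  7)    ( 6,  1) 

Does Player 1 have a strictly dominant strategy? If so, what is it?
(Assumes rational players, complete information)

No strictly dominant strategy exists for Player 1

Work:
A strategy strictly dominates another if it gives a strictly higher payoff against every opponent action. Compare each pair of P1's strategies column-by-column:
  A vs B: [3 vs 6, 2 vs 2, 2 vs 7] → A does not strictly dominate B (column X: 3 ≤ 6)
  A vs C: [3 vs 2, 2 vs 6, 2 vs 6] → A does not strictly dominate C (column Y: 2 ≤ 6)
  B vs A: [6 vs 3, 2 vs 2, 7 vs 2] → B does not strictly dominate A (column Y: 2 ≤ 2)
  B vs C: [6 vs 2, 2 vs 6, 7 vs 6] → B does not strictly dominate C (column Y: 2 ≤ 6)
  C vs A: [2 vs 3, 6 vs 2, 6 vs 2] → C does not strictly dominate A (column X: 2 ≤ 3)
  C vs B: [2 vs 6, 6 vs 2, 6 vs 7] → C does not strictly dominate B (column X: 2 ≤ 6)
No single strategy strictly dominates all others → no strictly dominant strategy.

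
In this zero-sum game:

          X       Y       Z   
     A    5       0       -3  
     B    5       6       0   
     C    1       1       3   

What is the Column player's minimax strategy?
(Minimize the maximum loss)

Column should play Z, value = 3

Work:
Column player minimizes Row's maximum payoff:
Column X: max payoff to Row = 5
Column Y: max payoff to Row = 6
Column Z: max payoff to Row = 3
Minimum is 3, achieved by column Z.
Minimax strategy: Z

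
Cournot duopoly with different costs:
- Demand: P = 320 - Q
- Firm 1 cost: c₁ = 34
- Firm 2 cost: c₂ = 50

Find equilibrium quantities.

q₁* = 100.67, q₂* = 84.67

Work:
Reaction: q₁ = (320 - 34 - q₂)/2
Reaction: q₂ = (320 - 50 - q₁)/2
Solve simultaneously:
q₁* = (320 - 2×34 + 50)/3 = 100.67
q₂* = (320 - 2×50 + 34)/3 = 84.67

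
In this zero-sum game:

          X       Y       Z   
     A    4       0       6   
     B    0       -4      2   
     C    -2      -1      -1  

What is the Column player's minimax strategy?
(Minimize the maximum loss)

Column should play Y, value = 0

Work:
Column player minimizes Row's maximum payoff:
Column X: max payoff to Row = 4
Column Y: max payoff to Row = 0
Column Z: max payoff to Row = 6
Minimum is 0, achieved by column Y.
Minimax strategy: Y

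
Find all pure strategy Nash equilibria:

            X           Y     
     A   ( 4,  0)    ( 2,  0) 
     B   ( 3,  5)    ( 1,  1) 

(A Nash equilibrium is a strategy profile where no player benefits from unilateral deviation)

Nash equilibrium: (A, X), (A, Y)

Work:
Best responses:
  P1 vs X: payoffs [4, 3] → best response A (payoff 4)
  P1 vs Y: payoffs [2, 1] → best response A (payoff 2)
  P2 vs A: payoffs [0, 0] → best response X/Y (payoff 0)
  P2 vs B: payoffs [5, 1] → best response X (payoff 5)
Mutual best responses: (A,X), (A,Y) → Nash equilibria.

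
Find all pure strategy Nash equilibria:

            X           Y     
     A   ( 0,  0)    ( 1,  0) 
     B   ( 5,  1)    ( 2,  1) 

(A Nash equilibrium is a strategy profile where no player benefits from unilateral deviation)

Nash equilibrium: (B, X), (B, Y)

Work:
Best responses:
  P1 vs X: payoffs [0, 5] → best response B (payoff 5)
  P1 vs Y: payoffs [1, 2] → best response B (payoff 2)
  P2 vs A: payoffs [0, 0] → best response X/Y (payoff 0)
  P2 vs B: payoffs [1, 1] → best response X/Y (payoff 1)
Mutual best responses: (B,X), (B,Y) → Nash equilibria.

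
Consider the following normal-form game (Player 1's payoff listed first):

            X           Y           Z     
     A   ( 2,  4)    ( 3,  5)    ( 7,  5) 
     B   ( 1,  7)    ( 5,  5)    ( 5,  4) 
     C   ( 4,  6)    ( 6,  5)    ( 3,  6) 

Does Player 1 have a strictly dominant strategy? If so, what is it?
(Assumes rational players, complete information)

No strictly dominant strategy exists for Player 1

Work:
A strategy strictly dominates another if it gives a strictly higher payoff against every opponent action. Compare each pair of P1's strategies column-by-column:
  A vs B: [2 vs 1, 3 vs 5, 7 vs 5] → A does not strictly dominate B (column Y: 3 ≤ 5)
  A vs C: [2 vs 4, 3 vs 6, 7 vs 3] → A does not strictly dominate C (column X: 2 ≤ 4)
  B vs A: [1 vs 2, 5 vs 3, 5 vs 7] → B does not strictly dominate A (column X: 1 ≤ 2)
  B vs C: [1 vs 4, 5 vs 6, 5 vs 3] → B does not strictly dominate C (column X: 1 ≤ 4)
  C vs A: [4 vs 2, 6 vs 3, 3 vs 7] → C does not strictly dominate A (column Z: 3 ≤ 7)
  C vs B: [4 vs 1, 6 vs 5, 3 vs 5] → C does not strictly dominate B (column Z: 3 ≤ 5)
No single strategy strictly dominates all others → no strictly dominant strategy.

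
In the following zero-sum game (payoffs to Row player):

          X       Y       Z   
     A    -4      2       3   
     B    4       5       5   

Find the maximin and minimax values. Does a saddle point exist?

Maximin = 4, Minimax = 4, Saddle: True

Work:
Row minimums: [-4, 4] → maximin = 4
Column maximums: [4, 5, 5] → minimax = 4
Saddle point exists! Game value = 4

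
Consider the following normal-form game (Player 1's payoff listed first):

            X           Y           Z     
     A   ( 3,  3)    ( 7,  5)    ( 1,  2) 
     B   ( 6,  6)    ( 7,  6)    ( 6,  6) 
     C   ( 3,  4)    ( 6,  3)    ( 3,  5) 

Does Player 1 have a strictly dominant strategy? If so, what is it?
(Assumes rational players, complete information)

No strictly dominant strategy exists for Player 1

Work:
A strategy strictly dominates another if it gives a strictly higher payoff against every opponent action. Compare each pair of P1's strategies column-by-column:
  A vs B: [3 vs 6, 7 vs 7, 1 vs 6] → A does not strictly dominate B (column X: 3 ≤ 6)
  A vs C: [3 vs 3, 7 vs 6, 1 vs 3] → A does not strictly dominate C (column X: 3 ≤ 3)
  B vs A: [6 vs 3, 7 vs 7, 6 vs 1] → B does not strictly dominate A (column Y: 7 ≤ 7)
  B vs C: [6 vs 3, 7 vs 6, 6 vs 3] → B strictly dominates C
  C vs A: [3 vs 3, 6 vs 7, 3 vs 1] → C does not strictly dominate A (column X: 3 ≤ 3)
  C vs B: [3 vs 6, 6 vs 7, 3 vs 6] → C does not strictly dominate B (column X: 3 ≤ 6)
No single strategy strictly dominates all others → no strictly dominant strategy.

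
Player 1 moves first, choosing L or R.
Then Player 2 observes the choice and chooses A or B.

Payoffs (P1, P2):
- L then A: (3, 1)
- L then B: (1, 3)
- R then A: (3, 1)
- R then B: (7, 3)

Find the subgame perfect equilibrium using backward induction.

P1 plays R, P2 plays B after L and B after R; Payoff (7, 3)

Work:
Backward induction:
After L: P2 chooses B → P1 gets 1
After R: P2 chooses B → P1 gets 7
P1 chooses R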